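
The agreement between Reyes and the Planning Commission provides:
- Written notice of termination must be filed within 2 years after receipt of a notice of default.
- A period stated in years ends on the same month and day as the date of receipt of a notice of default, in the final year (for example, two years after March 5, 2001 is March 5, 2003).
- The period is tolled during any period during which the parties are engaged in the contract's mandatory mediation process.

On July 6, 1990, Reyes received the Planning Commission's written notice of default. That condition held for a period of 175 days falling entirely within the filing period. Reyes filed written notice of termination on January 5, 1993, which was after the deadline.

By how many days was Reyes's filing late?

2 years after July 6, 1990 is July 6, 1992.
Tolling adds 175 days: July 6, 1992 + 175 days = December 28, 1992.
The deadline is December 28, 1992; from December 28, 1992 to January 5, 1993 is 8 days.

8 days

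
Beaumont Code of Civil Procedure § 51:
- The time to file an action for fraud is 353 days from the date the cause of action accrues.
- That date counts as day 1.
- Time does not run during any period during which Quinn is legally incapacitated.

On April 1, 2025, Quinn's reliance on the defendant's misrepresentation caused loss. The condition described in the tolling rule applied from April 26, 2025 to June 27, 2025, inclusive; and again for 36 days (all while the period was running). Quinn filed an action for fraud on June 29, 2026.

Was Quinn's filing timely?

Counting April 1, 2025 as day 1, day 353 is March 19, 2026.
From April 26, 2025 through June 27, 2025 inclusive is 63 days; tolling adds 63 days: March 19, 2026 + 63 days = May 21, 2026.
Tolling adds 36 days: May 21, 2026 + 36 days = June 26, 2026.
The deadline is June 26, 2026; the filing on June 29, 2026 is after that date.

No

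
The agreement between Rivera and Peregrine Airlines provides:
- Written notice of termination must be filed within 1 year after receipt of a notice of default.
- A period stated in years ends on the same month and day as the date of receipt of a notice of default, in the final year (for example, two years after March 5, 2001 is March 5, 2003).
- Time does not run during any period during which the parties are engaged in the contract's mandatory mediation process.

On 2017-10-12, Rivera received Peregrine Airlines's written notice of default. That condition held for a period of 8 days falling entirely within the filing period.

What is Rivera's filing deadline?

October 20, 2018

1 year after 2017-10-12 is October 12, 2018.
Tolling adds 8 days: October 12, 2018 + 8 days = October 20, 2018.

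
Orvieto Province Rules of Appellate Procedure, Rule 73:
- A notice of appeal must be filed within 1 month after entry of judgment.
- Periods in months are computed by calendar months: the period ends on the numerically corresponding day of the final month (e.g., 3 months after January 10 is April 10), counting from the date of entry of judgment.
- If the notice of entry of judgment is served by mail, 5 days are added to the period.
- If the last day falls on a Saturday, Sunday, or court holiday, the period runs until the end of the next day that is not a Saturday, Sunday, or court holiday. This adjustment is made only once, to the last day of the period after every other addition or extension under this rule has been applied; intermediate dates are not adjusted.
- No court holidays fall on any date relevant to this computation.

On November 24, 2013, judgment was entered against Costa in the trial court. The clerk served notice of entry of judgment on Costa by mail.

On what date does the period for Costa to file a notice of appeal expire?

1 month after November 24, 2013 is December 24, 2013.
Service was by mail, adding 5 days: December 24, 2013 + 5 days = December 29, 2013.
December 29, 2013 is Sunday. The next qualifying day is December 30, 2013.

December 30, 2013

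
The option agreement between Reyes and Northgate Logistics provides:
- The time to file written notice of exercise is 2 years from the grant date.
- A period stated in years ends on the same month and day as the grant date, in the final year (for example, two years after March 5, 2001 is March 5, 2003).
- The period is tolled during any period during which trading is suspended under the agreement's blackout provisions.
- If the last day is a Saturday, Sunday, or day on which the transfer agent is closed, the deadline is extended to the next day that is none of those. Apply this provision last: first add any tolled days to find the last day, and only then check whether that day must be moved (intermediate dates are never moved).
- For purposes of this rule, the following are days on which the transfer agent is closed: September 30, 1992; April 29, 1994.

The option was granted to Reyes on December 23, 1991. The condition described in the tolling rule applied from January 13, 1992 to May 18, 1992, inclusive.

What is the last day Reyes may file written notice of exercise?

May 2, 1994

2 years after December 23, 1991 is December 23, 1993.
From January 13, 1992 through May 18, 1992 inclusive is 127 days; tolling adds 127 days: December 23, 1993 + 127 days = April 29, 1994.
April 29, 1994 is a listed holiday; April 30, 1994 is Saturday; May 1, 1994 is Sunday. The next qualifying day is May 2, 1994.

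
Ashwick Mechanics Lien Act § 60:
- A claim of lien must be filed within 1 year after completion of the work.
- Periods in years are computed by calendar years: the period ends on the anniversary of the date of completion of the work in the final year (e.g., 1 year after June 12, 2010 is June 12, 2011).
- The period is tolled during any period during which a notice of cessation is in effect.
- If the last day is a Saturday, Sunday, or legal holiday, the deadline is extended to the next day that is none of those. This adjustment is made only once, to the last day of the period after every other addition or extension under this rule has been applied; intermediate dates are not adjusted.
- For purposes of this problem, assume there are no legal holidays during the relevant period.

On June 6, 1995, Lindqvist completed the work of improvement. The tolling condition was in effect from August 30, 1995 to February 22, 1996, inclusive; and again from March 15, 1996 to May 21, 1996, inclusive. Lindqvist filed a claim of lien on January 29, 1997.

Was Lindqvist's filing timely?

1 year after June 6, 1995 is June 6, 1996.
From August 30, 1995 through February 22, 1996 inclusive is 177 days; tolling adds 177 days: June 6, 1996 + 177 days = November 30, 1996.
From March 15, 1996 through May 21, 1996 inclusive is 68 days; tolling adds 68 days: November 30, 1996 + 68 days = February 6, 1997.
February 6, 1997 is a Thursday and not a legal holiday, so no extension applies.
The deadline is February 6, 1997; the filing on January 29, 1997 is on or before that date.

Yes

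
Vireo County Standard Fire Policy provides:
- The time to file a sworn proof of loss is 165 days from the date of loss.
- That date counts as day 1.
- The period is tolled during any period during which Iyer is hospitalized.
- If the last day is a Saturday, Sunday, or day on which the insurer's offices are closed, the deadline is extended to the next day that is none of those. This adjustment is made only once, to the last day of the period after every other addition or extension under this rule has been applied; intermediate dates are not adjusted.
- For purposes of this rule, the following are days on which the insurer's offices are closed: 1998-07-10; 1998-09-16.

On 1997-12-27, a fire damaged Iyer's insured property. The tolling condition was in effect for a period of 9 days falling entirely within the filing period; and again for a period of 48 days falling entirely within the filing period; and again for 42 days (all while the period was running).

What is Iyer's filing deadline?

September 17, 1998

Counting 1997-12-27 as day 1, day 165 is June 9, 1998.
Tolling adds 9 days: June 9, 1998 + 9 days = June 18, 1998.
Tolling adds 48 days: June 18, 1998 + 48 days = August 5, 1998.
Tolling adds 42 days: August 5, 1998 + 42 days = September 16, 1998.
September 16, 1998 is a listed holiday. The next qualifying day is September 17, 1998.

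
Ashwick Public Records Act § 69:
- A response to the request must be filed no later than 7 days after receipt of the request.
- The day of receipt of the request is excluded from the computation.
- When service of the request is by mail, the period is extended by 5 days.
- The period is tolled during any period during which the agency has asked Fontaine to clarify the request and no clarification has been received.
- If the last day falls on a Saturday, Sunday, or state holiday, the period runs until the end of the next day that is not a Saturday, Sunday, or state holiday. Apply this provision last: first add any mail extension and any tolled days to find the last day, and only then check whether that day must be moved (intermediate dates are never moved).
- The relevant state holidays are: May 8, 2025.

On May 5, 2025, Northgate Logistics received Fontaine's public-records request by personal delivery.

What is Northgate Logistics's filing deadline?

7 days after May 5, 2025 is May 12, 2025.
Service was not by mail, so no mail extension applies.
May 12, 2025 is a Monday and not a state holiday, so no extension applies.

May 12, 2025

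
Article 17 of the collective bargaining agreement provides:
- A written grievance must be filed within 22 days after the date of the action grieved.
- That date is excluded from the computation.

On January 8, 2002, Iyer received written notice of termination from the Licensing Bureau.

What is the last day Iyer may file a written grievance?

January 30, 2002

22 days after January 8, 2002 is January 30, 2002.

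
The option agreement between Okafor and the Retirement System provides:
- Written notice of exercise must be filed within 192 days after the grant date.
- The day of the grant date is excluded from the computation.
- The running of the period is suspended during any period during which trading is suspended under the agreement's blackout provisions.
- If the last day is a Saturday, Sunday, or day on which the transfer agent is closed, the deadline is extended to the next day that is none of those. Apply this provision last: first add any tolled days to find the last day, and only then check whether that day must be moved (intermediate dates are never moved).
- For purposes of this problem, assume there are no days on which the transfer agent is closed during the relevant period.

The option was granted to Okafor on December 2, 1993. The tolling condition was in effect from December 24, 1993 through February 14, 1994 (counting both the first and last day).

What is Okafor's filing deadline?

August 4, 1994

192 days after December 2, 1993 is June 12, 1994.
From December 24, 1993 through February 14, 1994 inclusive is 53 days; tolling adds 53 days: June 12, 1994 + 53 days = August 4, 1994.
August 4, 1994 is a Thursday and not a day on which the transfer agent is closed, so no extension applies.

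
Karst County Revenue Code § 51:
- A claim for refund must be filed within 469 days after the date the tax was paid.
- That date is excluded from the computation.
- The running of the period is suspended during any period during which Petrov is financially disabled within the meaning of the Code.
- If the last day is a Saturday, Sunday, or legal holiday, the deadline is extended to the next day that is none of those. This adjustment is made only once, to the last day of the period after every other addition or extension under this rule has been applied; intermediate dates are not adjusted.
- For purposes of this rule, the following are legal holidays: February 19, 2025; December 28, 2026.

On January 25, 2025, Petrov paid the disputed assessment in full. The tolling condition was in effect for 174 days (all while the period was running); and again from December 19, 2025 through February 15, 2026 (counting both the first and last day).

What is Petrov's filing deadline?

469 days after January 25, 2025 is May 9, 2026.
Tolling adds 174 days: May 9, 2026 + 174 days = October 30, 2026.
From December 19, 2025 through February 15, 2026 inclusive is 59 days; tolling adds 59 days: October 30, 2026 + 59 days = December 28, 2026.
December 28, 2026 is a listed holiday. The next qualifying day is December 29, 2026.

December 29, 2026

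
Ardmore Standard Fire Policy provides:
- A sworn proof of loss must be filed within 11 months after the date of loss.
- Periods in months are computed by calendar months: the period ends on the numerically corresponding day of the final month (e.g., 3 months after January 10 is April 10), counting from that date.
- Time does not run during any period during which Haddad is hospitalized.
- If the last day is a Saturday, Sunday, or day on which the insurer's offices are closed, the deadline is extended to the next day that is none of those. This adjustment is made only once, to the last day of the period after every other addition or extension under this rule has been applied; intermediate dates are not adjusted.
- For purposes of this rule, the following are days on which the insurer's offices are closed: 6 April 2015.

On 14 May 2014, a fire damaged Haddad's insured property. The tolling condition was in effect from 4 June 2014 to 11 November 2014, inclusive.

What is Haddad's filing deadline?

11 months after 14 May 2014 is April 14, 2015.
From June 4, 2014 through November 11, 2014 inclusive is 161 days; tolling adds 161 days: April 14, 2015 + 161 days = September 22, 2015.
September 22, 2015 is a Tuesday and not a day on which the insurer's offices are closed, so no extension applies.

September 22, 2015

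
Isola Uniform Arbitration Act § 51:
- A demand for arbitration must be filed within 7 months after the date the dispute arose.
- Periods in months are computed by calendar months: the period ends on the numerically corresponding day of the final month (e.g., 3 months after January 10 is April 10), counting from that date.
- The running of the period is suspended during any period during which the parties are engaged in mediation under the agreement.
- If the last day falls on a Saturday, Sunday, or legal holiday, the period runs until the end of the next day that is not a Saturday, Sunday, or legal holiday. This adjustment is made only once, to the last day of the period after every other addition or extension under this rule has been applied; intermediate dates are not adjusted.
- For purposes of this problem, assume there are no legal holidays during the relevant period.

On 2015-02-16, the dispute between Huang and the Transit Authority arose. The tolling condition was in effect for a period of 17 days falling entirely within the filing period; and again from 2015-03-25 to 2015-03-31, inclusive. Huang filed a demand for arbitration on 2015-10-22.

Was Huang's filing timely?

No

7 months after 2015-02-16 is September 16, 2015.
Tolling adds 17 days: September 16, 2015 + 17 days = October 3, 2015.
From March 25, 2015 through March 31, 2015 inclusive is 7 days; tolling adds 7 days: October 3, 2015 + 7 days = October 10, 2015.
October 10, 2015 is Saturday; October 11, 2015 is Sunday. The next qualifying day is October 12, 2015.
The deadline is October 12, 2015; the filing on October 22, 2015 is after that date.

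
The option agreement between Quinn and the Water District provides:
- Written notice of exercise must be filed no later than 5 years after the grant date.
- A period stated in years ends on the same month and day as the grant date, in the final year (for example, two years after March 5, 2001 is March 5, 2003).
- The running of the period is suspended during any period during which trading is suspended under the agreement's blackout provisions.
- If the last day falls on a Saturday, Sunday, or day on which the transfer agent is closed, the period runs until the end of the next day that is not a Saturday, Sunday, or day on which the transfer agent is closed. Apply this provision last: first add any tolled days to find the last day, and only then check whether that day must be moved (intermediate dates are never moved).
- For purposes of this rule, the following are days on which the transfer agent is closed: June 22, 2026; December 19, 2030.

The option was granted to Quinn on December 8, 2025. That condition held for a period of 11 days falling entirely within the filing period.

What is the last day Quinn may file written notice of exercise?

5 years after December 8, 2025 is December 8, 2030.
Tolling adds 11 days: December 8, 2030 + 11 days = December 19, 2030.
December 19, 2030 is a listed holiday. The next qualifying day is December 20, 2030.

December 20, 2030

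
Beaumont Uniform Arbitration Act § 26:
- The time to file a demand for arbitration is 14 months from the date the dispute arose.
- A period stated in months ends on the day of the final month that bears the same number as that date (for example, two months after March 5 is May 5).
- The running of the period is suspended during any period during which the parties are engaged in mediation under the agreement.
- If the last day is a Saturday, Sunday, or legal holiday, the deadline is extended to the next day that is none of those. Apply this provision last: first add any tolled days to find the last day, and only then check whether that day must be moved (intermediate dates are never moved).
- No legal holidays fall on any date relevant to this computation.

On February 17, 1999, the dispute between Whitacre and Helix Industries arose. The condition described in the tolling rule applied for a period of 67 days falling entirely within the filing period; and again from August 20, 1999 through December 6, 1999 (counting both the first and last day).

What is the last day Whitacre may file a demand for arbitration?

October 10, 2000

14 months after February 17, 1999 is April 17, 2000.
Tolling adds 67 days: April 17, 2000 + 67 days = June 23, 2000.
From August 20, 1999 through December 6, 1999 inclusive is 109 days; tolling adds 109 days: June 23, 2000 + 109 days = October 10, 2000.
October 10, 2000 is a Tuesday and not a legal holiday, so no extension applies.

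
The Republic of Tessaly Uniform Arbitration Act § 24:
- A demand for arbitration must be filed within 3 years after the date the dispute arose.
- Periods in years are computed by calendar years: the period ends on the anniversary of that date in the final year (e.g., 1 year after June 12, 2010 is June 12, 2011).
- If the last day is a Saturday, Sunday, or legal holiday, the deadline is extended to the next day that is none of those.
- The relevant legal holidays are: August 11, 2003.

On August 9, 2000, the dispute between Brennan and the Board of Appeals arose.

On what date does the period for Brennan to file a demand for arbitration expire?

August 12, 2003

3 years after August 9, 2000 is August 9, 2003.
August 9, 2003 is Saturday; August 10, 2003 is Sunday; August 11, 2003 is a listed holiday. The next qualifying day is August 12, 2003.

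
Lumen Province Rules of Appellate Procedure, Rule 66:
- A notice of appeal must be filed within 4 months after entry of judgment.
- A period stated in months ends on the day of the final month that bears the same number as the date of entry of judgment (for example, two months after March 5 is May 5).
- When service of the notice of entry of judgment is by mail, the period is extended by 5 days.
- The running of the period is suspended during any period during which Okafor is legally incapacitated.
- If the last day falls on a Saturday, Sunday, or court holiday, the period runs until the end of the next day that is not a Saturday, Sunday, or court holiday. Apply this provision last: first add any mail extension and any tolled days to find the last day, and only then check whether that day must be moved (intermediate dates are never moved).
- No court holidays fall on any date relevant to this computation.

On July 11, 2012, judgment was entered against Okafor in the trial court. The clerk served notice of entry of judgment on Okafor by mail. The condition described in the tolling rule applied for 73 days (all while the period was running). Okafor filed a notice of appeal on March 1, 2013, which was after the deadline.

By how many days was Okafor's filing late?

4 months after July 11, 2012 is November 11, 2012.
Service was by mail, adding 5 days: November 11, 2012 + 5 days = November 16, 2012.
Tolling adds 73 days: November 16, 2012 + 73 days = January 28, 2013.
January 28, 2013 is a Monday and not a court holiday, so no extension applies.
The deadline is January 28, 2013; from January 28, 2013 to March 1, 2013 is 32 days.

32 days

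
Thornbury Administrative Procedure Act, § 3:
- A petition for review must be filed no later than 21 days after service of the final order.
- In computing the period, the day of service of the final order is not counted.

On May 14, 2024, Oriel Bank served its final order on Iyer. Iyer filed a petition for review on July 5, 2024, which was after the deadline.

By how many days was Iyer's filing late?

31 days

21 days after May 14, 2024 is June 4, 2024.
The deadline is June 4, 2024; from June 4, 2024 to July 5, 2024 is 31 days.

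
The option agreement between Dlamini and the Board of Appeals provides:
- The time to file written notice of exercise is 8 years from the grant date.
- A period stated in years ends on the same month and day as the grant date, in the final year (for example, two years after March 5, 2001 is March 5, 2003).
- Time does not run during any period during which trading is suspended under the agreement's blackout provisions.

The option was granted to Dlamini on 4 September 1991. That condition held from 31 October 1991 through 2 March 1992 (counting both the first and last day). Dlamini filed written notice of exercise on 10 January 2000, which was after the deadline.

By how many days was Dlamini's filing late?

8 years after 4 September 1991 is September 4, 1999.
From October 31, 1991 through March 2, 1992 inclusive is 124 days; tolling adds 124 days: September 4, 1999 + 124 days = January 6, 2000.
The deadline is January 6, 2000; from January 6, 2000 to January 10, 2000 is 4 days.

4 days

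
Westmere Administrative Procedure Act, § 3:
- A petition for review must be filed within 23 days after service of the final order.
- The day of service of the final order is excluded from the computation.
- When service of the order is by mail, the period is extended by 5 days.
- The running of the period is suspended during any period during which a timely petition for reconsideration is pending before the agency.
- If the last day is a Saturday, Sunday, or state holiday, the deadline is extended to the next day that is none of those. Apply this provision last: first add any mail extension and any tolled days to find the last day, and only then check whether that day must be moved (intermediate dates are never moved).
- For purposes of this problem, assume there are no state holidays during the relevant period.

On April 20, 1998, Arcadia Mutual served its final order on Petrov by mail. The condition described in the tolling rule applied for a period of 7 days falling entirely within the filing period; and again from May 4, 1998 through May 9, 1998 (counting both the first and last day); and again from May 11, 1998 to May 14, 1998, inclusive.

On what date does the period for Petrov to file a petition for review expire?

June 4, 1998

23 days after April 20, 1998 is May 13, 1998.
Service was by mail, adding 5 days: May 13, 1998 + 5 days = May 18, 1998.
Tolling adds 7 days: May 18, 1998 + 7 days = May 25, 1998.
From May 4, 1998 through May 9, 1998 inclusive is 6 days; tolling adds 6 days: May 25, 1998 + 6 days = May 31, 1998.
From May 11, 1998 through May 14, 1998 inclusive is 4 days; tolling adds 4 days: May 31, 1998 + 4 days = June 4, 1998.
June 4, 1998 is a Thursday and not a state holiday, so no extension applies.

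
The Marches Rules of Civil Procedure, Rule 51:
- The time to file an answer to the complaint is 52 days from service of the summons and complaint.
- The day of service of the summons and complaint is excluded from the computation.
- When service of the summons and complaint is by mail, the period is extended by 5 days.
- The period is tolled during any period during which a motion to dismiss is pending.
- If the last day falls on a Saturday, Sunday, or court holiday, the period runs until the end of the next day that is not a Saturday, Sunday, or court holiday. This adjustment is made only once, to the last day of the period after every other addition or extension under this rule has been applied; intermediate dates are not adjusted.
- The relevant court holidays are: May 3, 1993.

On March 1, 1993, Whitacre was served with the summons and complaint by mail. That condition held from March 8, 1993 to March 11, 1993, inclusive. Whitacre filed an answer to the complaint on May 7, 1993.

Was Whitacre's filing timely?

No

52 days after March 1, 1993 is April 22, 1993.
Service was by mail, adding 5 days: April 22, 1993 + 5 days = April 27, 1993.
From March 8, 1993 through March 11, 1993 inclusive is 4 days; tolling adds 4 days: April 27, 1993 + 4 days = May 1, 1993.
May 1, 1993 is Saturday; May 2, 1993 is Sunday; May 3, 1993 is a listed holiday. The next qualifying day is May 4, 1993.
The deadline is May 4, 1993; the filing on May 7, 1993 is after that date.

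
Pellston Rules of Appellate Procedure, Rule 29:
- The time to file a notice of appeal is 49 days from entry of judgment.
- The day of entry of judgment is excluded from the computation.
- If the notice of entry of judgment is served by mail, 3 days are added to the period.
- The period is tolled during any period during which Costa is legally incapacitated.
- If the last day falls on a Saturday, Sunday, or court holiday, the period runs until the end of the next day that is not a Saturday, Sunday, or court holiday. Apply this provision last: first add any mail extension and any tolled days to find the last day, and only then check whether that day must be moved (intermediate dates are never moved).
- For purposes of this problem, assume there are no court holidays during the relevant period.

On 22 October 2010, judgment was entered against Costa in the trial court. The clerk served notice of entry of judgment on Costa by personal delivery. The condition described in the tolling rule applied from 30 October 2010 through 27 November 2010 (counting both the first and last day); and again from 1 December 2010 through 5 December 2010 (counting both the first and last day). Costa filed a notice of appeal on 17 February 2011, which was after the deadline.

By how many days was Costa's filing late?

35 days

49 days after 22 October 2010 is December 10, 2010.
Service was not by mail, so no mail extension applies.
From October 30, 2010 through November 27, 2010 inclusive is 29 days; tolling adds 29 days: December 10, 2010 + 29 days = January 8, 2011.
From December 1, 2010 through December 5, 2010 inclusive is 5 days; tolling adds 5 days: January 8, 2011 + 5 days = January 13, 2011.
January 13, 2011 is a Thursday and not a court holiday, so no extension applies.
The deadline is January 13, 2011; from January 13, 2011 to February 17, 2011 is 35 days.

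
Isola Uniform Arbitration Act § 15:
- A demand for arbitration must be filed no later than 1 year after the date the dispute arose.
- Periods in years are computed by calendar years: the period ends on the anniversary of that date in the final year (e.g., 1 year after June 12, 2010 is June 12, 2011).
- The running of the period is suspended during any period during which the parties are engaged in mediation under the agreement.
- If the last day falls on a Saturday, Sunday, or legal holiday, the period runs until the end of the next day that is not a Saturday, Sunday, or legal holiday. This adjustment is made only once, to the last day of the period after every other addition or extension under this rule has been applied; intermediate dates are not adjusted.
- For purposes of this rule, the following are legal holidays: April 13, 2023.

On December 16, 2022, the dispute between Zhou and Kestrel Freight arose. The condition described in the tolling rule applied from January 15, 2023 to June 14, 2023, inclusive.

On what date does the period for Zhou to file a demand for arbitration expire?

May 15, 2024

1 year after December 16, 2022 is December 16, 2023.
From January 15, 2023 through June 14, 2023 inclusive is 151 days; tolling adds 151 days: December 16, 2023 + 151 days = May 15, 2024.
May 15, 2024 is a Wednesday and not a legal holiday, so no extension applies.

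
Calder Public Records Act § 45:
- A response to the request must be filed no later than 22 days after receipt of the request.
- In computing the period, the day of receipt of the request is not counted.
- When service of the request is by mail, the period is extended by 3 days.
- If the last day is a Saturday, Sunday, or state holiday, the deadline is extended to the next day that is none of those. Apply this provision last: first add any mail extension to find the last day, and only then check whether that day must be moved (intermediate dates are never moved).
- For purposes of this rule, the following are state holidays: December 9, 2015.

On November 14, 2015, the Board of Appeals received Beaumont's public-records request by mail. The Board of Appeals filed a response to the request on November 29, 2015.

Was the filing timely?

22 days after November 14, 2015 is December 6, 2015.
Service was by mail, adding 3 days: December 6, 2015 + 3 days = December 9, 2015.
December 9, 2015 is a listed holiday. The next qualifying day is December 10, 2015.
The deadline is December 10, 2015; the filing on November 29, 2015 is on or before that date.

Yes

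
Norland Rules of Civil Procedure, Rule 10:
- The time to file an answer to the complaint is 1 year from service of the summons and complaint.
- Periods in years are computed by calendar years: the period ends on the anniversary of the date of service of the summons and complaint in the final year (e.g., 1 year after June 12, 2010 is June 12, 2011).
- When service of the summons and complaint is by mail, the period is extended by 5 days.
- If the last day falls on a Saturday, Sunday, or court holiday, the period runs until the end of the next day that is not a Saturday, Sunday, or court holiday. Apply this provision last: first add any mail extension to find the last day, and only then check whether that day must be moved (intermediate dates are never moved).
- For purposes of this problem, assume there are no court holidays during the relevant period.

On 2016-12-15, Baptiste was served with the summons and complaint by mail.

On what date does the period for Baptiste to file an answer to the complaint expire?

1 year after 2016-12-15 is December 15, 2017.
Service was by mail, adding 5 days: December 15, 2017 + 5 days = December 20, 2017.
December 20, 2017 is a Wednesday and not a court holiday, so no extension applies.

December 20, 2017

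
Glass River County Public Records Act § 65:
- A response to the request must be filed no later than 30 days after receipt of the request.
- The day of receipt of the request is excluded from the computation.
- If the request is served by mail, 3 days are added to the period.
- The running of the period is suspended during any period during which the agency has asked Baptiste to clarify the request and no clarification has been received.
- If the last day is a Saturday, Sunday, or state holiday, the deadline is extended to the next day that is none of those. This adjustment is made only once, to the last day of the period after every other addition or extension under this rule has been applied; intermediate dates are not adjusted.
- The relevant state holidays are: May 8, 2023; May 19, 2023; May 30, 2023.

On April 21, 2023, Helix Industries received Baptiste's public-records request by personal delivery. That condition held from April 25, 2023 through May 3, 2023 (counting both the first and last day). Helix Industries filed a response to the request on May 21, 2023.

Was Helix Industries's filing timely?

30 days after April 21, 2023 is May 21, 2023.
Service was not by mail, so no mail extension applies.
From April 25, 2023 through May 3, 2023 inclusive is 9 days; tolling adds 9 days: May 21, 2023 + 9 days = May 30, 2023.
May 30, 2023 is a listed holiday. The next qualifying day is May 31, 2023.
The deadline is May 31, 2023; the filing on May 21, 2023 is on or before that date.

Yes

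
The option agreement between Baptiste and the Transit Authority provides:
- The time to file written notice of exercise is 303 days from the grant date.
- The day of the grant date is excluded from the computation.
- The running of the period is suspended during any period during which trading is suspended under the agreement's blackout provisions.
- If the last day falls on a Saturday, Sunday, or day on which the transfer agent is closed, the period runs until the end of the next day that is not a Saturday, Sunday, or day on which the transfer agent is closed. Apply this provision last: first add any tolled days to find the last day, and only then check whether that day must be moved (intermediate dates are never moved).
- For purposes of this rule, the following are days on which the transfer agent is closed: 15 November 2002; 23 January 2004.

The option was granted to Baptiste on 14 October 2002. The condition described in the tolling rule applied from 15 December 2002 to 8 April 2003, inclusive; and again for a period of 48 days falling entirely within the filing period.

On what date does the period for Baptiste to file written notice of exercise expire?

January 26, 2004

303 days after 14 October 2002 is August 13, 2003.
From December 15, 2002 through April 8, 2003 inclusive is 115 days; tolling adds 115 days: August 13, 2003 + 115 days = December 6, 2003.
Tolling adds 48 days: December 6, 2003 + 48 days = January 23, 2004.
January 23, 2004 is a listed holiday; January 24, 2004 is Saturday; January 25, 2004 is Sunday. The next qualifying day is January 26, 2004.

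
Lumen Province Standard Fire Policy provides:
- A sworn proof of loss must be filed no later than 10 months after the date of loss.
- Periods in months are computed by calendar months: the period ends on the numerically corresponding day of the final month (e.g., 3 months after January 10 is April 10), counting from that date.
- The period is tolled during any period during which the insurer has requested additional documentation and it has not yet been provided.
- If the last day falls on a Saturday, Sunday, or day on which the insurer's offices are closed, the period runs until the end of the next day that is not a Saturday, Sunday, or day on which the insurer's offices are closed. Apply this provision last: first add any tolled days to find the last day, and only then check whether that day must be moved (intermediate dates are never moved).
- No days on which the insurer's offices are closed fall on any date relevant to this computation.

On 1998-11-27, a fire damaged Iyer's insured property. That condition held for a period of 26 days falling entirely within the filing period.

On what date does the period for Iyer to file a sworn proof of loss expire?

October 25, 1999

10 months after 1998-11-27 is September 27, 1999.
Tolling adds 26 days: September 27, 1999 + 26 days = October 23, 1999.
October 23, 1999 is Saturday; October 24, 1999 is Sunday. The next qualifying day is October 25, 1999.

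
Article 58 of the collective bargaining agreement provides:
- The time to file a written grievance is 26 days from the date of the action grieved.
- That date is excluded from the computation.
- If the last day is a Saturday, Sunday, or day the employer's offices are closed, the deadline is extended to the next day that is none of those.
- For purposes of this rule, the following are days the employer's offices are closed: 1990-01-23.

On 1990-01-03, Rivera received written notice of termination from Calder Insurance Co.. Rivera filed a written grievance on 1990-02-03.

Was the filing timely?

No

26 days after 1990-01-03 is January 29, 1990.
January 29, 1990 is a Monday and not a day the employer's offices are closed, so no extension applies.
The deadline is January 29, 1990; the filing on February 3, 1990 is after that date.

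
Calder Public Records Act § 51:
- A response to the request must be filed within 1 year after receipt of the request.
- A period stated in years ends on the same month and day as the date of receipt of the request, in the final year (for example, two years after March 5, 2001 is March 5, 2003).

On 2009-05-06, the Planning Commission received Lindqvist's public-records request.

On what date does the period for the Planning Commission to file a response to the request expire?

1 year after 2009-05-06 is May 6, 2010.

May 6, 2010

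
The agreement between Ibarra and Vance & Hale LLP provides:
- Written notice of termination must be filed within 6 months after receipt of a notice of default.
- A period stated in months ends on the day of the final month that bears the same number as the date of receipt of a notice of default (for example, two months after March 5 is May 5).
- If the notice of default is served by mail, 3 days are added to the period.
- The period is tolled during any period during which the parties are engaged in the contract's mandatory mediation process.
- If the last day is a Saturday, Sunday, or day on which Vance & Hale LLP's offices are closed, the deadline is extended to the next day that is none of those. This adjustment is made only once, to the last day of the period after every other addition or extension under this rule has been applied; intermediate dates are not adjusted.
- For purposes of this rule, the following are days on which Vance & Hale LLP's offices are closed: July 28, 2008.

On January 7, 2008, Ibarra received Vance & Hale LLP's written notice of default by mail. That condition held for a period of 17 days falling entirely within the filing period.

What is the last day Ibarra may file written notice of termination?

July 29, 2008

6 months after January 7, 2008 is July 7, 2008.
Service was by mail, adding 3 days: July 7, 2008 + 3 days = July 10, 2008.
Tolling adds 17 days: July 10, 2008 + 17 days = July 27, 2008.
July 27, 2008 is Sunday; July 28, 2008 is a listed holiday. The next qualifying day is July 29, 2008.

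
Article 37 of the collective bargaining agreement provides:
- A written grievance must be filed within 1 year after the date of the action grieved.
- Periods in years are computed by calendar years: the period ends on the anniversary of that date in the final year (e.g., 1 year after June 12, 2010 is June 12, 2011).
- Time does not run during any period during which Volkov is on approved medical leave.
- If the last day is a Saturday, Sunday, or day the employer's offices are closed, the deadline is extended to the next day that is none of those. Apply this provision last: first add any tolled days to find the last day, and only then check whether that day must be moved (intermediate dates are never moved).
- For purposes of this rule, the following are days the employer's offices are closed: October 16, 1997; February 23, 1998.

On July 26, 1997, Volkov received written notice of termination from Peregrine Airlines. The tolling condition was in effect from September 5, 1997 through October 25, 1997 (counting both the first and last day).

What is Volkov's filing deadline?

1 year after July 26, 1997 is July 26, 1998.
From September 5, 1997 through October 25, 1997 inclusive is 51 days; tolling adds 51 days: July 26, 1998 + 51 days = September 15, 1998.
September 15, 1998 is a Tuesday and not a day the employer's offices are closed, so no extension applies.

September 15, 1998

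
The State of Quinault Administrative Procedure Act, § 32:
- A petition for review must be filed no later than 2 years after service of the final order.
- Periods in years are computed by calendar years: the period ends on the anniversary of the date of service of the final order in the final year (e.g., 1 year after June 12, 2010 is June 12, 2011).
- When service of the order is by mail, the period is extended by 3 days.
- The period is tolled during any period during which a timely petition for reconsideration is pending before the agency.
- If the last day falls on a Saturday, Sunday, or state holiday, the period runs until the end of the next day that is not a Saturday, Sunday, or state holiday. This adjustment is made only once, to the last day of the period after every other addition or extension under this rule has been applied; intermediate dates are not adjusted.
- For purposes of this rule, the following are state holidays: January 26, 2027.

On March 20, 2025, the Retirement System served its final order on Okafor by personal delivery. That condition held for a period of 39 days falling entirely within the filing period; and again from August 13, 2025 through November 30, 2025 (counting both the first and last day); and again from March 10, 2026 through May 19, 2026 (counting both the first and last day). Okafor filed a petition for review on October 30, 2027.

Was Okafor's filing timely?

No

2 years after March 20, 2025 is March 20, 2027.
Service was not by mail, so no mail extension applies.
Tolling adds 39 days: March 20, 2027 + 39 days = April 28, 2027.
From August 13, 2025 through November 30, 2025 inclusive is 110 days; tolling adds 110 days: April 28, 2027 + 110 days = August 16, 2027.
From March 10, 2026 through May 19, 2026 inclusive is 71 days; tolling adds 71 days: August 16, 2027 + 71 days = October 26, 2027.
October 26, 2027 is a Tuesday and not a state holiday, so no extension applies.
The deadline is October 26, 2027; the filing on October 30, 2027 is after that date.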